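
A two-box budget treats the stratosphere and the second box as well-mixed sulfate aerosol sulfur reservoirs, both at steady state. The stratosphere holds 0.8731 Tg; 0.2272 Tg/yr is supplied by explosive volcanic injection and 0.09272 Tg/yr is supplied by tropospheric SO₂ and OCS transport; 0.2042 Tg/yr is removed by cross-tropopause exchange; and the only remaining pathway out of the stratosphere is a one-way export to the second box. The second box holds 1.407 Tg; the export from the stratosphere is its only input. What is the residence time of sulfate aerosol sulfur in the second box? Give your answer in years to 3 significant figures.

12.2 yr

Balance the stratosphere: ΣF_in = 0.2272 + 0.09272 = 0.31992 Tg/yr.
Export to the second box = ΣF_in − (0.2042) = 0.11572 Tg/yr.
At steady state the output of the second box equals its input, 0.11572 Tg/yr.
τ = M / F = 1.407 / 0.11572 = 12.16 yr.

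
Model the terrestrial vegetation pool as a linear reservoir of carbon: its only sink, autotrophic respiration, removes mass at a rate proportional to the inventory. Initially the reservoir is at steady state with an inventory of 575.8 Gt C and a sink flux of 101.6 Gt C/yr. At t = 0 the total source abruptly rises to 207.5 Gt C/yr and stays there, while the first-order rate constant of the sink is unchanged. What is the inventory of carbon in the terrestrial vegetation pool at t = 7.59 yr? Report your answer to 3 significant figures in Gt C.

Residence time τ = M₀/F₀ = 5.667 yr. The eventual steady state is M_∞ = M₀·(F₁/F₀) = 575.8 × 207.5/101.6 = 1176.0 Gt C.
The anomaly ΔM(t) = M(t) − M_∞ decays as ΔM₀·e^(−t/τ) with ΔM₀ = 575.8 − 1176.0 = −600.2 Gt C.
At t = 7.59 yr, e^(−t/τ) = e^(−1.339) = 0.2620, so ΔM = −157.3 Gt C and M = 1176.0 − 157.3 = 1018.7 Gt C.

1020 Gt C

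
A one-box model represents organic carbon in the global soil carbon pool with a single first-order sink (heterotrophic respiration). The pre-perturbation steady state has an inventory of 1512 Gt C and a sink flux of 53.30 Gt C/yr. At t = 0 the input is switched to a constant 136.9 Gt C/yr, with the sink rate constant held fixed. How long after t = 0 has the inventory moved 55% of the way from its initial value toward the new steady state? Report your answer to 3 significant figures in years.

τ = M₀/F₀ = 1512/53.30 = 28.37 yr.
The remaining gap fraction is e^(−t/τ); 55% covered ⇒ e^(−t/τ) = 0.450.
t = −τ ln(0.450) = 28.37 × 0.7985 = 22.65 yr.

22.7 yr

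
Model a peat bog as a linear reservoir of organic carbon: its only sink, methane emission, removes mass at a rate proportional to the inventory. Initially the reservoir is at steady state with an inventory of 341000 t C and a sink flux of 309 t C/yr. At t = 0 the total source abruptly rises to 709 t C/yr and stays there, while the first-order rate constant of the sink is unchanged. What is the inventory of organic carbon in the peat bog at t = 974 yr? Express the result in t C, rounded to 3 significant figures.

600000 t C

Residence time τ = M₀/F₀ = 1104 yr. The eventual steady state is M_∞ = M₀·(F₁/F₀) = 341000 × 709/309 = 782420 t C.
The anomaly ΔM(t) = M(t) − M_∞ decays as ΔM₀·e^(−t/τ) with ΔM₀ = 341000 − 782420 = −441400 t C.
At t = 974 yr, e^(−t/τ) = e^(−0.8826) = 0.4137, so ΔM = −182600 t C and M = 782420 − 182600 = 599800 t C.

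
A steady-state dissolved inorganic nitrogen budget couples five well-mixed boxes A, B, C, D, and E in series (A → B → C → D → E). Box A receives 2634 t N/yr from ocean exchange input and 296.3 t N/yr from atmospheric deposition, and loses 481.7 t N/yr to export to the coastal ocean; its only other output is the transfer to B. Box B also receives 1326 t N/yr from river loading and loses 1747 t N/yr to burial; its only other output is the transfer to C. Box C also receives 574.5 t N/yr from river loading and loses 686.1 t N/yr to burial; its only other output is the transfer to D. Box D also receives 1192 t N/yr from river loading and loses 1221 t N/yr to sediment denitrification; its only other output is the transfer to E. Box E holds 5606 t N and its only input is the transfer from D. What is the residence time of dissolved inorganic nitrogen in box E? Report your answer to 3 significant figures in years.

Box A: F(A→B) = (2634 + 296.3) − 481.7 = 2448.6 t N/yr.
Box B: F(B→C) = (2448.6 + 1326) − 1747 = 2027.6 t N/yr.
Box C: F(C→D) = (2027.6 + 574.5) − 686.1 = 1916.0 t N/yr.
Box D: F(D→E) = (1916.0 + 1192) − 1221 = 1887.0 t N/yr.
Box E throughput = its input = 1887.0 t N/yr; τ = 5606 / 1887.0 = 2.971 yr.

2.97 yr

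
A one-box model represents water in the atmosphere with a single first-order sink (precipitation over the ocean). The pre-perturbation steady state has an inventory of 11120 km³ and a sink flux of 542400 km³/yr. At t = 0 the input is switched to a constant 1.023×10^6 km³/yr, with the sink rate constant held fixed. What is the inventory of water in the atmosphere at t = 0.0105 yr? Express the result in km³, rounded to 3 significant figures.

The sink rate constant is k = F₀/M₀ = 542400/11120 = 48.78 yr⁻¹.
Solving dM/dt = F₁ − kM with M(0) = M₀ gives M(t) = F₁/k + (M₀ − F₁/k)·e^(−kt).
F₁/k = 1.023×10^6/48.78 = 20973 km³; kt = 48.78 × 0.0105 = 0.5122, e^(−kt) = 0.5992.
M(0.0105) = 20973 + (11120 − 20973) × 0.5992 = 20973 − 5904 = 15069 km³.

15100 km³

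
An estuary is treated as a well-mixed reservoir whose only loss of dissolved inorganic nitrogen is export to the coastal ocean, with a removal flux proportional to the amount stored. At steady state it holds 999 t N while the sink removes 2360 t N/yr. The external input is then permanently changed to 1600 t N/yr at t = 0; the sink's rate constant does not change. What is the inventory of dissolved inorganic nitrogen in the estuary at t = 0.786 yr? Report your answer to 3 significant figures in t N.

Residence time τ = M₀/F₀ = 0.4233 yr. The eventual steady state is M_∞ = M₀·(F₁/F₀) = 999 × 1600/2360 = 677.29 t N.
The anomaly ΔM(t) = M(t) − M_∞ decays as ΔM₀·e^(−t/τ) with ΔM₀ = 999 − 677.29 = 321.7 t N.
At t = 0.786 yr, e^(−t/τ) = e^(−1.857) = 0.1562, so ΔM = 50.24 t N and M = 677.29 + 50.24 = 727.53 t N.

728 t N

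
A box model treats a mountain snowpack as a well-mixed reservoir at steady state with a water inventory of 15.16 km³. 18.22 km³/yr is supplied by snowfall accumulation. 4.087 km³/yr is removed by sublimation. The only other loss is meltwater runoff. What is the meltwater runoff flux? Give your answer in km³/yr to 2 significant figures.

14 km³/yr

At steady state ΣF_in = ΣF_out.
ΣF_in = 18.220 km³/yr.
Meltwater runoff flux = ΣF_in − (4.087) = 18.220 − 4.087 = 14.13 km³/yr.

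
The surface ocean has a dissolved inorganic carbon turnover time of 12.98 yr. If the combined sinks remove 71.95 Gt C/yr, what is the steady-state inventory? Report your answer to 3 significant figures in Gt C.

934 Gt C

τ = M/F ⇒ M = τ × F = 12.98 × 71.95 = 933.9 Gt C.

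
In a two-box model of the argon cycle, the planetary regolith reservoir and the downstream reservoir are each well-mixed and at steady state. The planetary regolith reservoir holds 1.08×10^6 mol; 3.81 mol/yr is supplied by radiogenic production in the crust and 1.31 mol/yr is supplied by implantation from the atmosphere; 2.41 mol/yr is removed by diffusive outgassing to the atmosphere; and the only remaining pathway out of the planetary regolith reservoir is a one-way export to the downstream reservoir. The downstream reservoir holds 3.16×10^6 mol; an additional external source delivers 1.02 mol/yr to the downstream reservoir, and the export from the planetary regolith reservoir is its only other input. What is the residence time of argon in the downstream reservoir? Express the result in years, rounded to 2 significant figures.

Balance the planetary regolith reservoir: ΣF_in = 3.81 + 1.31 = 5.1200 mol/yr.
Export to the downstream reservoir = ΣF_in − (2.41) = 2.7100 mol/yr.
Total input to the downstream reservoir = 2.7100 + 1.02 = 3.7300 mol/yr; at steady state this equals its total output.
τ = M / F = 3.16×10^6 / 3.7300 = 847200 yr.

850000 yr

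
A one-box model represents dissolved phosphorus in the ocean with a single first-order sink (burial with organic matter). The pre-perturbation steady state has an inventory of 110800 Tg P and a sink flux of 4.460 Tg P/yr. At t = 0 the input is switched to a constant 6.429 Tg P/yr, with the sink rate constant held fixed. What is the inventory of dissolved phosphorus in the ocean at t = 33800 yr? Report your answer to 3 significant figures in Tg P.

147000 Tg P

The sink rate constant is k = F₀/M₀ = 4.460/110800 = 4.025×10^-5 yr⁻¹.
Solving dM/dt = F₁ − kM with M(0) = M₀ gives M(t) = F₁/k + (M₀ − F₁/k)·e^(−kt).
F₁/k = 6.429/4.025×10^-5 = 159720 Tg P; kt = 4.025×10^-5 × 33800 = 1.361, e^(−kt) = 0.2565.
M(33800) = 159720 + (110800 − 159720) × 0.2565 = 159720 − 12550 = 147170 Tg P.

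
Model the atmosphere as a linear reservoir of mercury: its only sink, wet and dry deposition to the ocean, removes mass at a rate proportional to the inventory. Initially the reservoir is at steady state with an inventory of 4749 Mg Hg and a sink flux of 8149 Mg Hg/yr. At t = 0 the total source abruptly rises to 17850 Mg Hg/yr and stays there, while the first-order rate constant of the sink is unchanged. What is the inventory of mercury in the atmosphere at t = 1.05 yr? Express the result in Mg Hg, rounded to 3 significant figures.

9470 Mg Hg

τ = M₀/F₀ = 4749/8149 = 0.5828 yr; rate constant k = 1/τ.
New steady state M_∞ = F₁/k = F₁·τ = 17850 × 0.5828 = 10402 Mg Hg.
M(t) = M_∞ + (M₀ − M_∞)·e^(−t/τ); t/τ = 1.05/0.5828 = 1.802, so e^(−t/τ) = 0.1650.
M(t) = 10402 − 5653 × 0.1650 = 9469.6 Mg Hg.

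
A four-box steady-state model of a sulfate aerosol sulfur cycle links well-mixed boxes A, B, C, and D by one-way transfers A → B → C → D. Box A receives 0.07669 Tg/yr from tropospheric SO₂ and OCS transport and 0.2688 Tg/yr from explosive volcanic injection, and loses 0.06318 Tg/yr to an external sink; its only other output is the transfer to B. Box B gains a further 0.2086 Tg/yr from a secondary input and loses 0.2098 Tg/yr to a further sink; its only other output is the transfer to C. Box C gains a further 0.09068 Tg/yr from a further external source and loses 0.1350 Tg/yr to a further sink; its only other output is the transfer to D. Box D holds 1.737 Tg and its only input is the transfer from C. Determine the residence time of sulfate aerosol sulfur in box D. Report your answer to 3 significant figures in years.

7.34 yr

Box A: F(A→B) = (0.07669 + 0.2688) − 0.06318 = 0.28231 Tg/yr.
Box B: F(B→C) = (0.28231 + 0.2086) − 0.2098 = 0.28111 Tg/yr.
Box C: F(C→D) = (0.28111 + 0.09068) − 0.1350 = 0.23679 Tg/yr.
Box D throughput = its input = 0.23679 Tg/yr; τ = 1.737 / 0.23679 = 7.336 yr.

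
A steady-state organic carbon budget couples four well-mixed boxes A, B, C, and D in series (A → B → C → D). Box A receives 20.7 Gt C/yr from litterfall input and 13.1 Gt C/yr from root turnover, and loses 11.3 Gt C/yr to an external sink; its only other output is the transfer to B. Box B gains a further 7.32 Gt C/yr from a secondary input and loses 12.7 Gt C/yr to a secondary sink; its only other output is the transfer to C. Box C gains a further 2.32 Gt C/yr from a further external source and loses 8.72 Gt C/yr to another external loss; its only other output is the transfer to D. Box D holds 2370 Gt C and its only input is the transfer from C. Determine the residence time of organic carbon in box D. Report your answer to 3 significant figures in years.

221 yr

Box A: F(A→B) = (20.7 + 13.1) − 11.3 = 22.500 Gt C/yr.
Box B: F(B→C) = (22.500 + 7.32) − 12.7 = 17.120 Gt C/yr.
Box C: F(C→D) = (17.120 + 2.32) − 8.72 = 10.720 Gt C/yr.
Box D throughput = its input = 10.720 Gt C/yr; τ = 2370 / 10.720 = 221.1 yr.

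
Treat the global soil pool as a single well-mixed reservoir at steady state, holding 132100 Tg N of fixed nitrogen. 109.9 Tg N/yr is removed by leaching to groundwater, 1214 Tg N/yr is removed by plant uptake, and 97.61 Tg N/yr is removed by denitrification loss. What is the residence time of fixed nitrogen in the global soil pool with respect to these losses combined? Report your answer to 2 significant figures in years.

93 yr

Total removal = 109.9 + 1214 + 97.61 = 1421.5 Tg N/yr.
τ = M / ΣF_out = 132100 / 1421.5 = 92.93 yr.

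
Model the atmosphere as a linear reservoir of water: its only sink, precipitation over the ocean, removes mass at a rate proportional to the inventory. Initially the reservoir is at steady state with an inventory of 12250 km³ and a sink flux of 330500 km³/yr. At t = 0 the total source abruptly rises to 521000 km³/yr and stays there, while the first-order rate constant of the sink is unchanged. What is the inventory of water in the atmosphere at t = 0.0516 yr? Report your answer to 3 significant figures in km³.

Residence time τ = M₀/F₀ = 0.03707 yr. The eventual steady state is M_∞ = M₀·(F₁/F₀) = 12250 × 521000/330500 = 19311 km³.
The anomaly ΔM(t) = M(t) − M_∞ decays as ΔM₀·e^(−t/τ) with ΔM₀ = 12250 − 19311 = −7061 km³.
At t = 0.0516 yr, e^(−t/τ) = e^(−1.392) = 0.2485, so ΔM = −1755 km³ and M = 19311 − 1755 = 17556 km³.

17600 km³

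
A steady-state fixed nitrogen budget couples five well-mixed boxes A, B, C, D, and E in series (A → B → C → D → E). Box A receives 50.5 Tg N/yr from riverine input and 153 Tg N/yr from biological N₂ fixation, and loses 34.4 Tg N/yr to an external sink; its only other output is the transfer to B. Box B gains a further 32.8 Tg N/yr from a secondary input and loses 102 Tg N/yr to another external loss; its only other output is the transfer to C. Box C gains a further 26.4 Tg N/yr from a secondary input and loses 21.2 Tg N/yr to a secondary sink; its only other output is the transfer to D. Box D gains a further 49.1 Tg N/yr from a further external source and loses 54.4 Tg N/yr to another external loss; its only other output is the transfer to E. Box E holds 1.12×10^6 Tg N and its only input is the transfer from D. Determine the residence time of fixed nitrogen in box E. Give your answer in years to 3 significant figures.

Box A: F(A→B) = (50.5 + 153) − 34.4 = 169.10 Tg N/yr.
Box B: F(B→C) = (169.10 + 32.8) − 102 = 99.900 Tg N/yr.
Box C: F(C→D) = (99.900 + 26.4) − 21.2 = 105.10 Tg N/yr.
Box D: F(D→E) = (105.10 + 49.1) − 54.4 = 99.800 Tg N/yr.
Box E throughput = its input = 99.800 Tg N/yr; τ = 1.12×10^6 / 99.800 = 11220 yr.

11200 yr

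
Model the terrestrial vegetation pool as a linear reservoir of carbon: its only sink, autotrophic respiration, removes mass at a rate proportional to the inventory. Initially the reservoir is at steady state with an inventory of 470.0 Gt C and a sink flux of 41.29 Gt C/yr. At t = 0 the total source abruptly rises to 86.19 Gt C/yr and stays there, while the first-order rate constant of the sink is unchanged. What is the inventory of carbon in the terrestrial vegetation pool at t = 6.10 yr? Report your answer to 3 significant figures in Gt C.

Residence time τ = M₀/F₀ = 11.38 yr. The eventual steady state is M_∞ = M₀·(F₁/F₀) = 470.0 × 86.19/41.29 = 981.09 Gt C.
The anomaly ΔM(t) = M(t) − M_∞ decays as ΔM₀·e^(−t/τ) with ΔM₀ = 470.0 − 981.09 = −511.1 Gt C.
At t = 6.10 yr, e^(−t/τ) = e^(−0.5359) = 0.5851, so ΔM = −299.1 Gt C and M = 981.09 − 299.1 = 682.03 Gt C.

682 Gt C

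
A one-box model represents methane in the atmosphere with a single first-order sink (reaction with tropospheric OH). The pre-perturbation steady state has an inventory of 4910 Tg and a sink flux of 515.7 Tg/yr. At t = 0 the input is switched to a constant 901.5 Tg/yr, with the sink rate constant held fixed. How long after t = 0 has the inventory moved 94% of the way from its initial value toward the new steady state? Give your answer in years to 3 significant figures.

τ = M₀/F₀ = 4910/515.7 = 9.521 yr.
The remaining gap fraction is e^(−t/τ); 94% covered ⇒ e^(−t/τ) = 0.0600.
t = −τ ln(0.0600) = 9.521 × 2.813 = 26.79 yr.

26.8 yr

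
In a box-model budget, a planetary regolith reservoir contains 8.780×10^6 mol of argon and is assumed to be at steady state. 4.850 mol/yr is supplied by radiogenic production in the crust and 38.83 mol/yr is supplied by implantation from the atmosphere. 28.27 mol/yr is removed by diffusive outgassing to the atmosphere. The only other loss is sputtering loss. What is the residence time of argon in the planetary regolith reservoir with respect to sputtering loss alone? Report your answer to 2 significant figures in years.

570000 yr

At steady state ΣF_in = ΣF_out.
ΣF_in = 4.850 + 38.83 = 43.680 mol/yr.
Sputtering loss flux = ΣF_in − (28.27) = 43.680 − 28.27 = 15.41 mol/yr.
τ = M / F = 8.780×10^6 / 15.41 = 569800 yr.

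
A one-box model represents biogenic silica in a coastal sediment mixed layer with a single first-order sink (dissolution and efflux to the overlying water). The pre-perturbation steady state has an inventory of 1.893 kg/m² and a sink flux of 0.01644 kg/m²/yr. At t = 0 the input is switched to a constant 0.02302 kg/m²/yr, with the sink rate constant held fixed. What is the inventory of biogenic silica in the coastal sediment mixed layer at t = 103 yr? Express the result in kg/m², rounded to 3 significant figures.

τ = M₀/F₀ = 1.893/0.01644 = 115.1 yr; rate constant k = 1/τ.
New steady state M_∞ = F₁/k = F₁·τ = 0.02302 × 115.1 = 2.6507 kg/m².
M(t) = M_∞ + (M₀ − M_∞)·e^(−t/τ); t/τ = 103/115.1 = 0.8945, so e^(−t/τ) = 0.4088.
M(t) = 2.6507 − 0.7577 × 0.4088 = 2.3409 kg/m².

2.34 kg/m²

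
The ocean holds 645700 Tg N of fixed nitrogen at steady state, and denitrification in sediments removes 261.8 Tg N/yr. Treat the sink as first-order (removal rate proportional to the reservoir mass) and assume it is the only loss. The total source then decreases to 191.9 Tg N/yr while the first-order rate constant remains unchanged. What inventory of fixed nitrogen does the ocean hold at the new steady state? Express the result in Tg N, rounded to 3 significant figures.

Rate constant k = F/M = 261.8 / 645700 = 0.0004055 yr⁻¹.
At the new steady state, source = k·M_new ⇒ M_new = 191.9 / 0.0004055 = 473300 Tg N.
(Equivalently M_new = M × F_new/F_old = 645700 × 191.9/261.8.)

473000 Tg N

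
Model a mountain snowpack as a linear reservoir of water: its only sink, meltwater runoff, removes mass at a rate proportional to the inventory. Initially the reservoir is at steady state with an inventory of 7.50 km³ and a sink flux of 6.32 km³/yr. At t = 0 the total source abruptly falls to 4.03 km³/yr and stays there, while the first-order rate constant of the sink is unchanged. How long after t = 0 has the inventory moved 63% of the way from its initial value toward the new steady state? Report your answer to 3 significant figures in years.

τ = M₀/F₀ = 7.50/6.32 = 1.187 yr.
The remaining gap fraction is e^(−t/τ); 63% covered ⇒ e^(−t/τ) = 0.370.
t = −τ ln(0.370) = 1.187 × 0.9943 = 1.180 yr.

1.18 yr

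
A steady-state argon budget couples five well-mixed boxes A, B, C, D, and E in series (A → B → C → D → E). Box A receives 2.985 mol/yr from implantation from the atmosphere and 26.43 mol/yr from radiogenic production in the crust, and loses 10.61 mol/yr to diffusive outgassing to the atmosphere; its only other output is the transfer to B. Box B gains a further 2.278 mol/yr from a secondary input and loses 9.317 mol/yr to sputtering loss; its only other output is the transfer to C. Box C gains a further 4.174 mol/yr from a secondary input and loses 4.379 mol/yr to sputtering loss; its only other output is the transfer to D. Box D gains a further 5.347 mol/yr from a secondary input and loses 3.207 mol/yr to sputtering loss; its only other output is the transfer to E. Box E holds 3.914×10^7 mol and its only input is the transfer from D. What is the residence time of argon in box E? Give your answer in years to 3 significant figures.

Box A: F(A→B) = (2.985 + 26.43) − 10.61 = 18.805 mol/yr.
Box B: F(B→C) = (18.805 + 2.278) − 9.317 = 11.766 mol/yr.
Box C: F(C→D) = (11.766 + 4.174) − 4.379 = 11.561 mol/yr.
Box D: F(D→E) = (11.561 + 5.347) − 3.207 = 13.701 mol/yr.
Box E throughput = its input = 13.701 mol/yr; τ = 3.914×10^7 / 13.701 = 2.857×10^6 yr.

2.86×10^6 yr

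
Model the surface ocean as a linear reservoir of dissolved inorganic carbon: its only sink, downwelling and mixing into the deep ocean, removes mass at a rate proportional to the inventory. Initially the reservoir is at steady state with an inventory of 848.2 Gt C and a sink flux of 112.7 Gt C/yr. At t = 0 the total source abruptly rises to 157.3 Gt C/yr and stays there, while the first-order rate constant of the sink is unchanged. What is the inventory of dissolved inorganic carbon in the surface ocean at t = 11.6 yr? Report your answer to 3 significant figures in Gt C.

1110 Gt C

τ = M₀/F₀ = 848.2/112.7 = 7.526 yr; rate constant k = 1/τ.
New steady state M_∞ = F₁/k = F₁·τ = 157.3 × 7.526 = 1183.9 Gt C.
M(t) = M_∞ + (M₀ − M_∞)·e^(−t/τ); t/τ = 11.6/7.526 = 1.541, so e^(−t/τ) = 0.2141.
M(t) = 1183.9 − 335.7 × 0.2141 = 1112.0 Gt C.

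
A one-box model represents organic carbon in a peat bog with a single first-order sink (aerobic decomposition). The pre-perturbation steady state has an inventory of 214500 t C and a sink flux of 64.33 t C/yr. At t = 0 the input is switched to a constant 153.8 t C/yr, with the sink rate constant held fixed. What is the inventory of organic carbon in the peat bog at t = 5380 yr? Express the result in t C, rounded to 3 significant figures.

453000 t C

Residence time τ = M₀/F₀ = 3334 yr. The eventual steady state is M_∞ = M₀·(F₁/F₀) = 214500 × 153.8/64.33 = 512830 t C.
The anomaly ΔM(t) = M(t) − M_∞ decays as ΔM₀·e^(−t/τ) with ΔM₀ = 214500 − 512830 = −298300 t C.
At t = 5380 yr, e^(−t/τ) = e^(−1.613) = 0.1992, so ΔM = −59420 t C and M = 512830 − 59420 = 453400 t C.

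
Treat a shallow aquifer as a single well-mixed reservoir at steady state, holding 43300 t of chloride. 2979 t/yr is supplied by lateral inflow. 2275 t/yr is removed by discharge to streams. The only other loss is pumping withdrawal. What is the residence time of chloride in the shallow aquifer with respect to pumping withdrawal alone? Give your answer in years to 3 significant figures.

At steady state ΣF_in = ΣF_out.
ΣF_in = 2979.0 t/yr.
Pumping withdrawal flux = ΣF_in − (2275) = 2979.0 − 2275 = 704.0 t/yr.
τ = M / F = 43300 / 704.0 = 61.51 yr.

61.5 yr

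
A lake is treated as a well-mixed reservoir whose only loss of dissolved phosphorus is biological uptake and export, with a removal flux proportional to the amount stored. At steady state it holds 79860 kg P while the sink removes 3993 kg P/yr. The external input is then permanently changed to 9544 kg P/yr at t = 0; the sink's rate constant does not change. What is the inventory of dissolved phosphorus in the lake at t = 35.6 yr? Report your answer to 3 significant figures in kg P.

τ = M₀/F₀ = 79860/3993 = 20.00 yr; rate constant k = 1/τ.
New steady state M_∞ = F₁/k = F₁·τ = 9544 × 20.00 = 190880 kg P.
M(t) = M_∞ + (M₀ − M_∞)·e^(−t/τ); t/τ = 35.6/20.00 = 1.780, so e^(−t/τ) = 0.1686.
M(t) = 190880 − 111000 × 0.1686 = 172160 kg P.

172000 kg P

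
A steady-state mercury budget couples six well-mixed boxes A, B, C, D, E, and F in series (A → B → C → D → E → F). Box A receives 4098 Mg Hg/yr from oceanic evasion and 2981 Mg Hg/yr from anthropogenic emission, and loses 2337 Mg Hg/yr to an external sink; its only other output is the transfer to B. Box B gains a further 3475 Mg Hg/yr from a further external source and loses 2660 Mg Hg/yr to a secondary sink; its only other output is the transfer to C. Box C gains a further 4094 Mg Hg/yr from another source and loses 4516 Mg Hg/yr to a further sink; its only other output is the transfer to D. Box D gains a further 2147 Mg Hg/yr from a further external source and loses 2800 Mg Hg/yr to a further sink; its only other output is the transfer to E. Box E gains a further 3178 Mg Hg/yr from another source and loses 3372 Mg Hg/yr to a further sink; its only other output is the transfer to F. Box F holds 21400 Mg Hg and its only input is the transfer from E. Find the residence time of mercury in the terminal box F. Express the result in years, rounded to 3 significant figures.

4.99 yr

Box A: F(A→B) = (4098 + 2981) − 2337 = 4742.0 Mg Hg/yr.
Box B: F(B→C) = (4742.0 + 3475) − 2660 = 5557.0 Mg Hg/yr.
Box C: F(C→D) = (5557.0 + 4094) − 4516 = 5135.0 Mg Hg/yr.
Box D: F(D→E) = (5135.0 + 2147) − 2800 = 4482.0 Mg Hg/yr.
Box E: F(E→F) = (4482.0 + 3178) − 3372 = 4288.0 Mg Hg/yr.
Box F throughput = its input = 4288.0 Mg Hg/yr; τ = 21400 / 4288.0 = 4.991 yr.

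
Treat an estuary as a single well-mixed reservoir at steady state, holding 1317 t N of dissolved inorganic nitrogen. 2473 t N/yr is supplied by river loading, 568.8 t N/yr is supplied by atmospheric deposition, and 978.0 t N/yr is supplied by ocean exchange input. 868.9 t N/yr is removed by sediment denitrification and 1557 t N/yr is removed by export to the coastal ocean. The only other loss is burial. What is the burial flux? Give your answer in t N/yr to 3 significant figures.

At steady state ΣF_in = ΣF_out.
ΣF_in = 2473 + 568.8 + 978.0 = 4019.8 t N/yr.
Burial flux = ΣF_in − (868.9 + 1557) = 4019.8 − 2426 = 1594 t N/yr.

1590 t N/yr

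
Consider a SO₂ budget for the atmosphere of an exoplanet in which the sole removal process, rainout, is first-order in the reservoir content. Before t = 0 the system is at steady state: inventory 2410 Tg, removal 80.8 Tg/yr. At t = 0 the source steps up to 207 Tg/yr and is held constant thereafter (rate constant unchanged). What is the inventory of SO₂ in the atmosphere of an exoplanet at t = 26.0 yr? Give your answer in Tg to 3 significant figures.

Residence time τ = M₀/F₀ = 29.83 yr. The eventual steady state is M_∞ = M₀·(F₁/F₀) = 2410 × 207/80.8 = 6174.1 Tg.
The anomaly ΔM(t) = M(t) − M_∞ decays as ΔM₀·e^(−t/τ) with ΔM₀ = 2410 − 6174.1 = −3764 Tg.
At t = 26.0 yr, e^(−t/τ) = e^(−0.8717) = 0.4182, so ΔM = −1574 Tg and M = 6174.1 − 1574 = 4599.8 Tg.

4600 Tg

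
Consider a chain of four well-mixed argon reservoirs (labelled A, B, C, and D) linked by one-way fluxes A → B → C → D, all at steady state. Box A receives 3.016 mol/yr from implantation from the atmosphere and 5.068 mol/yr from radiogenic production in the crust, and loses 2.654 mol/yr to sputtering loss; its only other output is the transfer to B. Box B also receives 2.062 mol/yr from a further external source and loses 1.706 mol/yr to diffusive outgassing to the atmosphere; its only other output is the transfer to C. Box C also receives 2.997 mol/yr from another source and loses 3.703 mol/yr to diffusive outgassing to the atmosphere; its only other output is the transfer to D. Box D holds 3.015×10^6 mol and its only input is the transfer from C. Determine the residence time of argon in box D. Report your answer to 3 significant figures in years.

Box A: F(A→B) = (3.016 + 5.068) − 2.654 = 5.4300 mol/yr.
Box B: F(B→C) = (5.4300 + 2.062) − 1.706 = 5.7860 mol/yr.
Box C: F(C→D) = (5.7860 + 2.997) − 3.703 = 5.0800 mol/yr.
Box D throughput = its input = 5.0800 mol/yr; τ = 3.015×10^6 / 5.0800 = 593500 yr.

594000 yr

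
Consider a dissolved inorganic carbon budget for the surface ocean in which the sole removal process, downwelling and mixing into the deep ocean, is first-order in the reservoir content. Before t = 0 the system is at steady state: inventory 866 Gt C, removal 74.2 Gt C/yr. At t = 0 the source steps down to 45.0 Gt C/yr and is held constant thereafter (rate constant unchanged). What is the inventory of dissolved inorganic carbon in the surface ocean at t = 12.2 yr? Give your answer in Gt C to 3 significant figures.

τ = M₀/F₀ = 866/74.2 = 11.67 yr; rate constant k = 1/τ.
New steady state M_∞ = F₁/k = F₁·τ = 45.0 × 11.67 = 525.20 Gt C.
M(t) = M_∞ + (M₀ − M_∞)·e^(−t/τ); t/τ = 12.2/11.67 = 1.045, so e^(−t/τ) = 0.3516.
M(t) = 525.20 + 340.8 × 0.3516 = 645.02 Gt C.

645 Gt C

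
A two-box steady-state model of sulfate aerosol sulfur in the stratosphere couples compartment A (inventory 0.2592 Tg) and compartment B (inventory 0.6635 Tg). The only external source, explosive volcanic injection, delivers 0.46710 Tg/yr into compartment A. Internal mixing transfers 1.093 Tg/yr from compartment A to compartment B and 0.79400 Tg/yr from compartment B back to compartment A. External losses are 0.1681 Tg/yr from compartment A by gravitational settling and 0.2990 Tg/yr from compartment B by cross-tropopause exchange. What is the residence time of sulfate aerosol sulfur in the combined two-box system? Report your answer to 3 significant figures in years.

1.98 yr

Treat the two boxes together as one reservoir: the mixing fluxes between them are internal recycling, so τ = ΣM / Σ(external losses).
M_total = 0.2592 + 0.6635 = 0.92270 Tg.
ΣF_external_out = 0.1681 + 0.2990 = 0.46710 Tg/yr.
τ = M_total / ΣF_ext = 0.92270 / 0.46710 = 1.975 yr.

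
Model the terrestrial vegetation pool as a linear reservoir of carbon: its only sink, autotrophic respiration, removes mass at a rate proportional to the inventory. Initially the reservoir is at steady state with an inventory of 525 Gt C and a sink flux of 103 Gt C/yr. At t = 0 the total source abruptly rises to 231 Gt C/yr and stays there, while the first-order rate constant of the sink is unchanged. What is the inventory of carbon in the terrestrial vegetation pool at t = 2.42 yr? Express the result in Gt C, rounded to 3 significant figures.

The sink rate constant is k = F₀/M₀ = 103/525 = 0.1962 yr⁻¹.
Solving dM/dt = F₁ − kM with M(0) = M₀ gives M(t) = F₁/k + (M₀ − F₁/k)·e^(−kt).
F₁/k = 231/0.1962 = 1177.4 Gt C; kt = 0.1962 × 2.42 = 0.4748, e^(−kt) = 0.6220.
M(2.42) = 1177.4 + (525 − 1177.4) × 0.6220 = 1177.4 − 405.8 = 771.60 Gt C.

772 Gt C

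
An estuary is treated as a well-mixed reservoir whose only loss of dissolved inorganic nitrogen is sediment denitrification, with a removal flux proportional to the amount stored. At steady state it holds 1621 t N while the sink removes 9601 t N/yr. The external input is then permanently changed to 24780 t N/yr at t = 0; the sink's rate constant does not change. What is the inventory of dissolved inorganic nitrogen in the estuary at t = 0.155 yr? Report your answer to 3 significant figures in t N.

Residence time τ = M₀/F₀ = 0.1688 yr. The eventual steady state is M_∞ = M₀·(F₁/F₀) = 1621 × 24780/9601 = 4183.8 t N.
The anomaly ΔM(t) = M(t) − M_∞ decays as ΔM₀·e^(−t/τ) with ΔM₀ = 1621 − 4183.8 = −2563 t N.
At t = 0.155 yr, e^(−t/τ) = e^(−0.9180) = 0.3993, so ΔM = −1023 t N and M = 4183.8 − 1023 = 3160.5 t N.

3160 t N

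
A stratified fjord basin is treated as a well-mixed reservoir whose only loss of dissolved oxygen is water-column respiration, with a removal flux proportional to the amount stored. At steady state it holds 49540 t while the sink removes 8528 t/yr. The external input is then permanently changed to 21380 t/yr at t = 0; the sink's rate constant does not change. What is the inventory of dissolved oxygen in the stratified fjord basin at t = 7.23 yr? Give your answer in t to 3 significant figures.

103000 t

Residence time τ = M₀/F₀ = 5.809 yr. The eventual steady state is M_∞ = M₀·(F₁/F₀) = 49540 × 21380/8528 = 124200 t.
The anomaly ΔM(t) = M(t) − M_∞ decays as ΔM₀·e^(−t/τ) with ΔM₀ = 49540 − 124200 = −74660 t.
At t = 7.23 yr, e^(−t/τ) = e^(−1.245) = 0.2881, so ΔM = −21510 t and M = 124200 − 21510 = 102690 t.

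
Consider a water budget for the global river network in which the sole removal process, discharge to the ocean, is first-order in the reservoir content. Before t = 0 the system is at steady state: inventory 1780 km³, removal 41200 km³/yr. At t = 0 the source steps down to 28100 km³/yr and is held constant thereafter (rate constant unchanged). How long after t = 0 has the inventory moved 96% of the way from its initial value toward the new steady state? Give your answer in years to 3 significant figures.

τ = M₀/F₀ = 1780/41200 = 0.04320 yr.
The remaining gap fraction is e^(−t/τ); 96% covered ⇒ e^(−t/τ) = 0.0400.
t = −τ ln(0.0400) = 0.04320 × 3.219 = 0.1391 yr.

0.139 yr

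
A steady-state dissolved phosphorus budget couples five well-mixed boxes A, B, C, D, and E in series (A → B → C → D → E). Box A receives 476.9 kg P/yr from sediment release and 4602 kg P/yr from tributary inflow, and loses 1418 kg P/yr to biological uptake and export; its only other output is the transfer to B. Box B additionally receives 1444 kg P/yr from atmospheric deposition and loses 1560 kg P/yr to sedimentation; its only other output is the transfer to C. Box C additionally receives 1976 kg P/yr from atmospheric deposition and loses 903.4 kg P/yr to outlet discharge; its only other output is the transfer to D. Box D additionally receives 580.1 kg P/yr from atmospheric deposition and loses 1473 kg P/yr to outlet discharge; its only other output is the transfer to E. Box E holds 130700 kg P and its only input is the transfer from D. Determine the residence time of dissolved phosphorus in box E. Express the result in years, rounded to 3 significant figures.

35.1 yr

Box A: F(A→B) = (476.9 + 4602) − 1418 = 3660.9 kg P/yr.
Box B: F(B→C) = (3660.9 + 1444) − 1560 = 3544.9 kg P/yr.
Box C: F(C→D) = (3544.9 + 1976) − 903.4 = 4617.5 kg P/yr.
Box D: F(D→E) = (4617.5 + 580.1) − 1473 = 3724.6 kg P/yr.
Box E throughput = its input = 3724.6 kg P/yr; τ = 130700 / 3724.6 = 35.09 yr.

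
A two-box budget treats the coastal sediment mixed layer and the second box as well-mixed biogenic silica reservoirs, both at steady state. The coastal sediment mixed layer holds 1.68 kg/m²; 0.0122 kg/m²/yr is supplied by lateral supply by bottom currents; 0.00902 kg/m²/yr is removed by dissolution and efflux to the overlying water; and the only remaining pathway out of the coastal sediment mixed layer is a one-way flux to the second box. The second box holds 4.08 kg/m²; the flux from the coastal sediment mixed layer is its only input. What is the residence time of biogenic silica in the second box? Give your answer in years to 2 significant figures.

Balance the coastal sediment mixed layer: ΣF_in = 0.012200 kg/m²/yr.
Flux to the second box = ΣF_in − (0.00902) = 0.0031800 kg/m²/yr.
At steady state the output of the second box equals its input, 0.0031800 kg/m²/yr.
τ = M / F = 4.08 / 0.0031800 = 1283 yr.

1300 yr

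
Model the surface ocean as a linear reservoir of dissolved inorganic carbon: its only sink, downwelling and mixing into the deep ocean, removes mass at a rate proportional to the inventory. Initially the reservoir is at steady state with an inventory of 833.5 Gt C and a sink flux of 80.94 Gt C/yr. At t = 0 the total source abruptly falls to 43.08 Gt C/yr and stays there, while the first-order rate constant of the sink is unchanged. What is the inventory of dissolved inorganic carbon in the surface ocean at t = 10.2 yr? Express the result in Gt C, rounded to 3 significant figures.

The sink rate constant is k = F₀/M₀ = 80.94/833.5 = 0.09711 yr⁻¹.
Solving dM/dt = F₁ − kM with M(0) = M₀ gives M(t) = F₁/k + (M₀ − F₁/k)·e^(−kt).
F₁/k = 43.08/0.09711 = 443.63 Gt C; kt = 0.09711 × 10.2 = 0.9905, e^(−kt) = 0.3714.
M(10.2) = 443.63 + (833.5 − 443.63) × 0.3714 = 443.63 + 144.8 = 588.42 Gt C.

588 Gt C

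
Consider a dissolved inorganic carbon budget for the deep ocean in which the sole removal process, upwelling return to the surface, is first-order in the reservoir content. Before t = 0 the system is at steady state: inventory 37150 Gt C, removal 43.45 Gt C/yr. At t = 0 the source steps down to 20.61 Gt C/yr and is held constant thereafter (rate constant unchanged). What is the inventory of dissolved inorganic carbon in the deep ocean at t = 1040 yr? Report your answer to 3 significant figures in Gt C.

23400 Gt C

Residence time τ = M₀/F₀ = 855.0 yr. The eventual steady state is M_∞ = M₀·(F₁/F₀) = 37150 × 20.61/43.45 = 17622 Gt C.
The anomaly ΔM(t) = M(t) − M_∞ decays as ΔM₀·e^(−t/τ) with ΔM₀ = 37150 − 17622 = 19530 Gt C.
At t = 1040 yr, e^(−t/τ) = e^(−1.216) = 0.2963, so ΔM = 5786 Gt C and M = 17622 + 5786 = 23408 Gt C.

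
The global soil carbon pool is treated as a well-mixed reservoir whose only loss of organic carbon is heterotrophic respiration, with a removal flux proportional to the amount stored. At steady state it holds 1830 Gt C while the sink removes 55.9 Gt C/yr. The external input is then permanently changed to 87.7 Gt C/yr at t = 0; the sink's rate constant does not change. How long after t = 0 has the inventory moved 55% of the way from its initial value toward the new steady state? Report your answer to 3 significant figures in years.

τ = M₀/F₀ = 1830/55.9 = 32.74 yr.
The remaining gap fraction is e^(−t/τ); 55% covered ⇒ e^(−t/τ) = 0.450.
t = −τ ln(0.450) = 32.74 × 0.7985 = 26.14 yr.

26.1 yr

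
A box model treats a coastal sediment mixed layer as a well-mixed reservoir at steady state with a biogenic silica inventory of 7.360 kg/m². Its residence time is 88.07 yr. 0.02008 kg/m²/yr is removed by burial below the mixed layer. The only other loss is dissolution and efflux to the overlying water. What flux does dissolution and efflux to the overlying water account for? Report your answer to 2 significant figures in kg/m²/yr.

Total removal F = M/τ = 7.360 / 88.07 = 0.08357 kg/m²/yr.
Dissolution and efflux to the overlying water = F − (0.02008) = 0.08357 − 0.02008 = 0.06349 kg/m²/yr.

0.063 kg/m²/yr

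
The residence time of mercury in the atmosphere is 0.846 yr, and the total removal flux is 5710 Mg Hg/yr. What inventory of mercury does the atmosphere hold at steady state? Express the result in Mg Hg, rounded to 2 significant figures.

4800 Mg Hg

τ = M/F ⇒ M = τ × F = 0.846 × 5710 = 4831 Mg Hg.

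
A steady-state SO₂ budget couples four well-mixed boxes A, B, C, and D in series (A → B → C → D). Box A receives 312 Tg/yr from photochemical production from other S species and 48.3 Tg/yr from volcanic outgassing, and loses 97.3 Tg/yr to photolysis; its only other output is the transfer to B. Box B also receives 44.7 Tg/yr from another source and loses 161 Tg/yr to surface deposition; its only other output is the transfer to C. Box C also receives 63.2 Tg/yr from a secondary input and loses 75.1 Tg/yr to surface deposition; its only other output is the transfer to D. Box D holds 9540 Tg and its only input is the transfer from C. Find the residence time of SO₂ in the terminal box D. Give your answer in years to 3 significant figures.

70.8 yr

Box A: F(A→B) = (312 + 48.3) − 97.3 = 263.00 Tg/yr.
Box B: F(B→C) = (263.00 + 44.7) − 161 = 146.70 Tg/yr.
Box C: F(C→D) = (146.70 + 63.2) − 75.1 = 134.80 Tg/yr.
Box D throughput = its input = 134.80 Tg/yr; τ = 9540 / 134.80 = 70.77 yr.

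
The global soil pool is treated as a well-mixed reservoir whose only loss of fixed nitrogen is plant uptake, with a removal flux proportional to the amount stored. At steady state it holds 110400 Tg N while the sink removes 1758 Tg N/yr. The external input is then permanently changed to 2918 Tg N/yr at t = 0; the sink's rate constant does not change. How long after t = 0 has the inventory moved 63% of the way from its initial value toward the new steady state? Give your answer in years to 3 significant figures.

τ = M₀/F₀ = 110400/1758 = 62.80 yr.
The remaining gap fraction is e^(−t/τ); 63% covered ⇒ e^(−t/τ) = 0.370.
t = −τ ln(0.370) = 62.80 × 0.9943 = 62.44 yr.

62.4 yr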